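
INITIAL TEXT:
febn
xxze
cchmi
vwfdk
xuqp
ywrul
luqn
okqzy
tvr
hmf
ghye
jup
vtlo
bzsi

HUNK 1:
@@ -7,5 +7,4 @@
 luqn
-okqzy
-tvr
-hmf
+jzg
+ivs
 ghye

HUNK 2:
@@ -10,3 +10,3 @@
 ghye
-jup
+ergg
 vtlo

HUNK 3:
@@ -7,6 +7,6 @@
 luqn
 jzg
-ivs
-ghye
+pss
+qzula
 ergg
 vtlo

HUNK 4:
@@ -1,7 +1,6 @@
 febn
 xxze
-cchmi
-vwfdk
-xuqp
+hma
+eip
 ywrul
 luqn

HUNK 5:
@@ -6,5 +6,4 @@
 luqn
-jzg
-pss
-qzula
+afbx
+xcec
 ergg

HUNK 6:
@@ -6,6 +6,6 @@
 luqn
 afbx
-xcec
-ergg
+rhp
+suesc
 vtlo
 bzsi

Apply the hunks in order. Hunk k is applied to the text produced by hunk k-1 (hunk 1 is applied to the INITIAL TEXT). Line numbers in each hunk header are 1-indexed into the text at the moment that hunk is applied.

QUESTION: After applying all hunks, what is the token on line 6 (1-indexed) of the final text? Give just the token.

Answer: luqn

Derivation:
Hunk 1: at line 7 remove [okqzy,tvr,hmf] add [jzg,ivs] -> 13 lines: febn xxze cchmi vwfdk xuqp ywrul luqn jzg ivs ghye jup vtlo bzsi
Hunk 2: at line 10 remove [jup] add [ergg] -> 13 lines: febn xxze cchmi vwfdk xuqp ywrul luqn jzg ivs ghye ergg vtlo bzsi
Hunk 3: at line 7 remove [ivs,ghye] add [pss,qzula] -> 13 lines: febn xxze cchmi vwfdk xuqp ywrul luqn jzg pss qzula ergg vtlo bzsi
Hunk 4: at line 1 remove [cchmi,vwfdk,xuqp] add [hma,eip] -> 12 lines: febn xxze hma eip ywrul luqn jzg pss qzula ergg vtlo bzsi
Hunk 5: at line 6 remove [jzg,pss,qzula] add [afbx,xcec] -> 11 lines: febn xxze hma eip ywrul luqn afbx xcec ergg vtlo bzsi
Hunk 6: at line 6 remove [xcec,ergg] add [rhp,suesc] -> 11 lines: febn xxze hma eip ywrul luqn afbx rhp suesc vtlo bzsi
Final line 6: luqn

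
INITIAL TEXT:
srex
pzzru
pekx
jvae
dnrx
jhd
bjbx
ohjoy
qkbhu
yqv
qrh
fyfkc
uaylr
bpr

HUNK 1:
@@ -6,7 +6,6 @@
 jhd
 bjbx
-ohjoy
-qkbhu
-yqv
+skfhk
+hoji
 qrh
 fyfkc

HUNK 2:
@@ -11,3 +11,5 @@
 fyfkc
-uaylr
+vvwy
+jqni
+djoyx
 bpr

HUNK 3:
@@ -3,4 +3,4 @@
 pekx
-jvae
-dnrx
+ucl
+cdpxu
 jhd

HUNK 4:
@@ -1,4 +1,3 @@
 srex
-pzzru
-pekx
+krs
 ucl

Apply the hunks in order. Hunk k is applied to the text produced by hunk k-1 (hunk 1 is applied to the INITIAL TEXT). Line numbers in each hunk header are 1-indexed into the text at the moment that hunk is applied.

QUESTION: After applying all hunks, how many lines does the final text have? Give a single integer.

Answer: 14

Derivation:
Hunk 1: at line 6 remove [ohjoy,qkbhu,yqv] add [skfhk,hoji] -> 13 lines: srex pzzru pekx jvae dnrx jhd bjbx skfhk hoji qrh fyfkc uaylr bpr
Hunk 2: at line 11 remove [uaylr] add [vvwy,jqni,djoyx] -> 15 lines: srex pzzru pekx jvae dnrx jhd bjbx skfhk hoji qrh fyfkc vvwy jqni djoyx bpr
Hunk 3: at line 3 remove [jvae,dnrx] add [ucl,cdpxu] -> 15 lines: srex pzzru pekx ucl cdpxu jhd bjbx skfhk hoji qrh fyfkc vvwy jqni djoyx bpr
Hunk 4: at line 1 remove [pzzru,pekx] add [krs] -> 14 lines: srex krs ucl cdpxu jhd bjbx skfhk hoji qrh fyfkc vvwy jqni djoyx bpr
Final line count: 14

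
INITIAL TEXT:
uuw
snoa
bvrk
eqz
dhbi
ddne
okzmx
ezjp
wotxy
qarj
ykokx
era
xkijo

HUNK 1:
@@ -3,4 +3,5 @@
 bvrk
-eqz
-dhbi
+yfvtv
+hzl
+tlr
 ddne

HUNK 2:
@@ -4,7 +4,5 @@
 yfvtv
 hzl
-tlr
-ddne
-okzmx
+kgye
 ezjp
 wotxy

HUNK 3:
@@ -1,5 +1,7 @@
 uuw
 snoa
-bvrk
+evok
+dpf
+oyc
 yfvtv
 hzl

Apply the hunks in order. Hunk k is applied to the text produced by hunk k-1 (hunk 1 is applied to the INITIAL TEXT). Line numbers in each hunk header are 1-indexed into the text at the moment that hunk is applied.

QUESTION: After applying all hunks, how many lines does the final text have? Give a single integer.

Answer: 14

Derivation:
Hunk 1: at line 3 remove [eqz,dhbi] add [yfvtv,hzl,tlr] -> 14 lines: uuw snoa bvrk yfvtv hzl tlr ddne okzmx ezjp wotxy qarj ykokx era xkijo
Hunk 2: at line 4 remove [tlr,ddne,okzmx] add [kgye] -> 12 lines: uuw snoa bvrk yfvtv hzl kgye ezjp wotxy qarj ykokx era xkijo
Hunk 3: at line 1 remove [bvrk] add [evok,dpf,oyc] -> 14 lines: uuw snoa evok dpf oyc yfvtv hzl kgye ezjp wotxy qarj ykokx era xkijo
Final line count: 14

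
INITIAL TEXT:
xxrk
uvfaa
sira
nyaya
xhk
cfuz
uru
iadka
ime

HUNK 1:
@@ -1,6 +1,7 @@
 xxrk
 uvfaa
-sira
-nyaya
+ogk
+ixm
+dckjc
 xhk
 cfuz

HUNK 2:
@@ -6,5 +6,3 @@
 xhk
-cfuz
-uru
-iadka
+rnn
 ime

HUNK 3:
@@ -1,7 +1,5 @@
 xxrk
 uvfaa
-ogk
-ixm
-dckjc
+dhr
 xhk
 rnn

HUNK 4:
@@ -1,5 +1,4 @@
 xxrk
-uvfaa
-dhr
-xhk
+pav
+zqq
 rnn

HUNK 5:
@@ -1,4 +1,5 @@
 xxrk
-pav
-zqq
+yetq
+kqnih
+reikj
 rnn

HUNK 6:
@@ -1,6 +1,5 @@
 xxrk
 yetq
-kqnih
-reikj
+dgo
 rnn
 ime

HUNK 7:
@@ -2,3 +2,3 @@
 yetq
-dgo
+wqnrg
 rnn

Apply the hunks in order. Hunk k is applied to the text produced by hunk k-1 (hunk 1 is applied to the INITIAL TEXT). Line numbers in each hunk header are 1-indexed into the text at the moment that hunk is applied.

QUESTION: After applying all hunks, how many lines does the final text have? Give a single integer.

Hunk 1: at line 1 remove [sira,nyaya] add [ogk,ixm,dckjc] -> 10 lines: xxrk uvfaa ogk ixm dckjc xhk cfuz uru iadka ime
Hunk 2: at line 6 remove [cfuz,uru,iadka] add [rnn] -> 8 lines: xxrk uvfaa ogk ixm dckjc xhk rnn ime
Hunk 3: at line 1 remove [ogk,ixm,dckjc] add [dhr] -> 6 lines: xxrk uvfaa dhr xhk rnn ime
Hunk 4: at line 1 remove [uvfaa,dhr,xhk] add [pav,zqq] -> 5 lines: xxrk pav zqq rnn ime
Hunk 5: at line 1 remove [pav,zqq] add [yetq,kqnih,reikj] -> 6 lines: xxrk yetq kqnih reikj rnn ime
Hunk 6: at line 1 remove [kqnih,reikj] add [dgo] -> 5 lines: xxrk yetq dgo rnn ime
Hunk 7: at line 2 remove [dgo] add [wqnrg] -> 5 lines: xxrk yetq wqnrg rnn ime
Final line count: 5

Answer: 5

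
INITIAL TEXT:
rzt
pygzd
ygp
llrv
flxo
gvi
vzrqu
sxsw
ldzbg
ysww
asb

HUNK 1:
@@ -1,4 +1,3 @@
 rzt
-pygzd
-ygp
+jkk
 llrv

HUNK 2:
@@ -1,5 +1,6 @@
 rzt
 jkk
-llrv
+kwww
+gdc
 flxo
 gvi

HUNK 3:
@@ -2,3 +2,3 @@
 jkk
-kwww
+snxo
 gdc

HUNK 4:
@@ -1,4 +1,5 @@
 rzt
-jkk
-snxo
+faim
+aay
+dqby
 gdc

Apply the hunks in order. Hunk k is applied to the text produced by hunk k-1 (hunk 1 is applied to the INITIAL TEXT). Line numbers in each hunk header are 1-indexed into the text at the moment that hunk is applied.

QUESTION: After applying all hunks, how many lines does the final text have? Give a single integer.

Answer: 12

Derivation:
Hunk 1: at line 1 remove [pygzd,ygp] add [jkk] -> 10 lines: rzt jkk llrv flxo gvi vzrqu sxsw ldzbg ysww asb
Hunk 2: at line 1 remove [llrv] add [kwww,gdc] -> 11 lines: rzt jkk kwww gdc flxo gvi vzrqu sxsw ldzbg ysww asb
Hunk 3: at line 2 remove [kwww] add [snxo] -> 11 lines: rzt jkk snxo gdc flxo gvi vzrqu sxsw ldzbg ysww asb
Hunk 4: at line 1 remove [jkk,snxo] add [faim,aay,dqby] -> 12 lines: rzt faim aay dqby gdc flxo gvi vzrqu sxsw ldzbg ysww asb
Final line count: 12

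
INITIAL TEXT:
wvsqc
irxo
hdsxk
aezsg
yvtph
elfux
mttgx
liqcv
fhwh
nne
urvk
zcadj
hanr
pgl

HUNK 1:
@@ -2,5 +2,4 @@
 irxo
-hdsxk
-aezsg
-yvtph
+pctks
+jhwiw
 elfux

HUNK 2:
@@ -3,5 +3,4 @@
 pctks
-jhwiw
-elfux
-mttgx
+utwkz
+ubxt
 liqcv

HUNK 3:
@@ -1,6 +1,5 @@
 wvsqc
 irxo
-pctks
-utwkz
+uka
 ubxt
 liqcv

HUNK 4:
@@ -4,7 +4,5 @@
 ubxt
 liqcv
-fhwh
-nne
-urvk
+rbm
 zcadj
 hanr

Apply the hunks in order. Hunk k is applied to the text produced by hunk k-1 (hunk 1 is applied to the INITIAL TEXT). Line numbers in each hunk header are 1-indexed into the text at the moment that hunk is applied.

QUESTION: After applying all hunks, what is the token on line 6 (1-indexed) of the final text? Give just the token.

Hunk 1: at line 2 remove [hdsxk,aezsg,yvtph] add [pctks,jhwiw] -> 13 lines: wvsqc irxo pctks jhwiw elfux mttgx liqcv fhwh nne urvk zcadj hanr pgl
Hunk 2: at line 3 remove [jhwiw,elfux,mttgx] add [utwkz,ubxt] -> 12 lines: wvsqc irxo pctks utwkz ubxt liqcv fhwh nne urvk zcadj hanr pgl
Hunk 3: at line 1 remove [pctks,utwkz] add [uka] -> 11 lines: wvsqc irxo uka ubxt liqcv fhwh nne urvk zcadj hanr pgl
Hunk 4: at line 4 remove [fhwh,nne,urvk] add [rbm] -> 9 lines: wvsqc irxo uka ubxt liqcv rbm zcadj hanr pgl
Final line 6: rbm

Answer: rbm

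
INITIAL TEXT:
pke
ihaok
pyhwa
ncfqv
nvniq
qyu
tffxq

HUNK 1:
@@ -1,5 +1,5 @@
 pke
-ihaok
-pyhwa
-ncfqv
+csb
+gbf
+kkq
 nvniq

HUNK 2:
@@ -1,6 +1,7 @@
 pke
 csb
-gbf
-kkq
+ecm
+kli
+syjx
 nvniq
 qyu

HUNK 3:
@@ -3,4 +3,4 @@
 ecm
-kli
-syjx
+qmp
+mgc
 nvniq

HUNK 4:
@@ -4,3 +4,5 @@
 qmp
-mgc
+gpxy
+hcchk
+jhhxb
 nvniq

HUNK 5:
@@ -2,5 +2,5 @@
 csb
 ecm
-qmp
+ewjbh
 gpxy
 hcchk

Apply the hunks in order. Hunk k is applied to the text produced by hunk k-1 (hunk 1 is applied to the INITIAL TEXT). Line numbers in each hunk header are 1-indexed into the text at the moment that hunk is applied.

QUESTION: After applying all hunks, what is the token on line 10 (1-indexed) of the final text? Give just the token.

Hunk 1: at line 1 remove [ihaok,pyhwa,ncfqv] add [csb,gbf,kkq] -> 7 lines: pke csb gbf kkq nvniq qyu tffxq
Hunk 2: at line 1 remove [gbf,kkq] add [ecm,kli,syjx] -> 8 lines: pke csb ecm kli syjx nvniq qyu tffxq
Hunk 3: at line 3 remove [kli,syjx] add [qmp,mgc] -> 8 lines: pke csb ecm qmp mgc nvniq qyu tffxq
Hunk 4: at line 4 remove [mgc] add [gpxy,hcchk,jhhxb] -> 10 lines: pke csb ecm qmp gpxy hcchk jhhxb nvniq qyu tffxq
Hunk 5: at line 2 remove [qmp] add [ewjbh] -> 10 lines: pke csb ecm ewjbh gpxy hcchk jhhxb nvniq qyu tffxq
Final line 10: tffxq

Answer: tffxq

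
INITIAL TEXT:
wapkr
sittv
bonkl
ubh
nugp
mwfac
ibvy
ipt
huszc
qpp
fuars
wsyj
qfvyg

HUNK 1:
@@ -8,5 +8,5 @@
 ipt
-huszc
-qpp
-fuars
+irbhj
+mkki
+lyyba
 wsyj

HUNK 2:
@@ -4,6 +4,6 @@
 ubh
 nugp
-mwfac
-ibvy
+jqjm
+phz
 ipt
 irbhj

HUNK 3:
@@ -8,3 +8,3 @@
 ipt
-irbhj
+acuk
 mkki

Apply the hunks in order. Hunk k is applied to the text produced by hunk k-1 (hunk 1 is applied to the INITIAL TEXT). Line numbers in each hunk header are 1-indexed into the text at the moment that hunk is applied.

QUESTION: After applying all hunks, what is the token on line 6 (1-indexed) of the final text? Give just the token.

Answer: jqjm

Derivation:
Hunk 1: at line 8 remove [huszc,qpp,fuars] add [irbhj,mkki,lyyba] -> 13 lines: wapkr sittv bonkl ubh nugp mwfac ibvy ipt irbhj mkki lyyba wsyj qfvyg
Hunk 2: at line 4 remove [mwfac,ibvy] add [jqjm,phz] -> 13 lines: wapkr sittv bonkl ubh nugp jqjm phz ipt irbhj mkki lyyba wsyj qfvyg
Hunk 3: at line 8 remove [irbhj] add [acuk] -> 13 lines: wapkr sittv bonkl ubh nugp jqjm phz ipt acuk mkki lyyba wsyj qfvyg
Final line 6: jqjm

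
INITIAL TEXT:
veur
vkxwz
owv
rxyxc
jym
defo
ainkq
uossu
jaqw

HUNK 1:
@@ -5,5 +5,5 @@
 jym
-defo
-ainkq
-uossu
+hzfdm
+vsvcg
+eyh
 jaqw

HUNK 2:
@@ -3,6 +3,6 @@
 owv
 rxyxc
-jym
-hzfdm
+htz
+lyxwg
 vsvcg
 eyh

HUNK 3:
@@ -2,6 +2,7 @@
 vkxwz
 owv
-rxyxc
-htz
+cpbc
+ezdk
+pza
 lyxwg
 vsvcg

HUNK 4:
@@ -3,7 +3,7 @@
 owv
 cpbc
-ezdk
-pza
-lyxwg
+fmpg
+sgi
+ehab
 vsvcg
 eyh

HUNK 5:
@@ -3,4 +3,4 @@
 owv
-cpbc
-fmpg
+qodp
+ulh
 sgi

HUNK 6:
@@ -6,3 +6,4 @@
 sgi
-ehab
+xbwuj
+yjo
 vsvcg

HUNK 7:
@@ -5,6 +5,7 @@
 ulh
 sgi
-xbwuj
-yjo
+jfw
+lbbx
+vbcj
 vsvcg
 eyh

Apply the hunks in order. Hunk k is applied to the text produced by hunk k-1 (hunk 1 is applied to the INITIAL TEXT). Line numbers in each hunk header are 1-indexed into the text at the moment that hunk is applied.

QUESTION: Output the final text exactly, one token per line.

Hunk 1: at line 5 remove [defo,ainkq,uossu] add [hzfdm,vsvcg,eyh] -> 9 lines: veur vkxwz owv rxyxc jym hzfdm vsvcg eyh jaqw
Hunk 2: at line 3 remove [jym,hzfdm] add [htz,lyxwg] -> 9 lines: veur vkxwz owv rxyxc htz lyxwg vsvcg eyh jaqw
Hunk 3: at line 2 remove [rxyxc,htz] add [cpbc,ezdk,pza] -> 10 lines: veur vkxwz owv cpbc ezdk pza lyxwg vsvcg eyh jaqw
Hunk 4: at line 3 remove [ezdk,pza,lyxwg] add [fmpg,sgi,ehab] -> 10 lines: veur vkxwz owv cpbc fmpg sgi ehab vsvcg eyh jaqw
Hunk 5: at line 3 remove [cpbc,fmpg] add [qodp,ulh] -> 10 lines: veur vkxwz owv qodp ulh sgi ehab vsvcg eyh jaqw
Hunk 6: at line 6 remove [ehab] add [xbwuj,yjo] -> 11 lines: veur vkxwz owv qodp ulh sgi xbwuj yjo vsvcg eyh jaqw
Hunk 7: at line 5 remove [xbwuj,yjo] add [jfw,lbbx,vbcj] -> 12 lines: veur vkxwz owv qodp ulh sgi jfw lbbx vbcj vsvcg eyh jaqw

Answer: veur
vkxwz
owv
qodp
ulh
sgi
jfw
lbbx
vbcj
vsvcg
eyh
jaqw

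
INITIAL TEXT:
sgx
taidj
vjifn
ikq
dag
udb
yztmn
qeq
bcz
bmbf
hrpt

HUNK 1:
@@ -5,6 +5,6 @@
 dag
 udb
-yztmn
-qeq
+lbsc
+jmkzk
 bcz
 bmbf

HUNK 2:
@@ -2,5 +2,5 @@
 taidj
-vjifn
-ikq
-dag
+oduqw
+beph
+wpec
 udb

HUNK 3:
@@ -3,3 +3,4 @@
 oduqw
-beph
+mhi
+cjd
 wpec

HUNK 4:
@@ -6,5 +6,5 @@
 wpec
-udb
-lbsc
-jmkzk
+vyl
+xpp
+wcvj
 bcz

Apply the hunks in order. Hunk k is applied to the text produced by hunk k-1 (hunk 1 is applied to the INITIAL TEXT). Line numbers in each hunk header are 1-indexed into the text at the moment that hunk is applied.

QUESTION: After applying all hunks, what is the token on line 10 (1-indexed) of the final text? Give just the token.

Hunk 1: at line 5 remove [yztmn,qeq] add [lbsc,jmkzk] -> 11 lines: sgx taidj vjifn ikq dag udb lbsc jmkzk bcz bmbf hrpt
Hunk 2: at line 2 remove [vjifn,ikq,dag] add [oduqw,beph,wpec] -> 11 lines: sgx taidj oduqw beph wpec udb lbsc jmkzk bcz bmbf hrpt
Hunk 3: at line 3 remove [beph] add [mhi,cjd] -> 12 lines: sgx taidj oduqw mhi cjd wpec udb lbsc jmkzk bcz bmbf hrpt
Hunk 4: at line 6 remove [udb,lbsc,jmkzk] add [vyl,xpp,wcvj] -> 12 lines: sgx taidj oduqw mhi cjd wpec vyl xpp wcvj bcz bmbf hrpt
Final line 10: bcz

Answer: bcz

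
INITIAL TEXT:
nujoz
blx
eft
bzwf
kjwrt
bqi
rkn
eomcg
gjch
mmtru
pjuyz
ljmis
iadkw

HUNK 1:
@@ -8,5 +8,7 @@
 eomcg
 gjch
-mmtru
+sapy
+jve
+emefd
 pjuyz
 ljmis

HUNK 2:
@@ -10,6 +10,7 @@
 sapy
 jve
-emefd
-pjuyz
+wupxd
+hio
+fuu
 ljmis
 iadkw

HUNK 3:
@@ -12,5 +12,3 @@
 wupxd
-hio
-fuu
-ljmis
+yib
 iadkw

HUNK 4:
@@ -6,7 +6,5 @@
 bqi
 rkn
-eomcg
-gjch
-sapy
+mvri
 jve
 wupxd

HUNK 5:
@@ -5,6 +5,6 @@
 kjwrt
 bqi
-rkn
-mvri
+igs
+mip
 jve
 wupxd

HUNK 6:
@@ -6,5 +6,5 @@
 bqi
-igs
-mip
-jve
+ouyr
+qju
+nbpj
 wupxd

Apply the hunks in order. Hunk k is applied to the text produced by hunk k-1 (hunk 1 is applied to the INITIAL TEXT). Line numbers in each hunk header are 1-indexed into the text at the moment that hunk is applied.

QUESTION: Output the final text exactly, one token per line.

Answer: nujoz
blx
eft
bzwf
kjwrt
bqi
ouyr
qju
nbpj
wupxd
yib
iadkw

Derivation:
Hunk 1: at line 8 remove [mmtru] add [sapy,jve,emefd] -> 15 lines: nujoz blx eft bzwf kjwrt bqi rkn eomcg gjch sapy jve emefd pjuyz ljmis iadkw
Hunk 2: at line 10 remove [emefd,pjuyz] add [wupxd,hio,fuu] -> 16 lines: nujoz blx eft bzwf kjwrt bqi rkn eomcg gjch sapy jve wupxd hio fuu ljmis iadkw
Hunk 3: at line 12 remove [hio,fuu,ljmis] add [yib] -> 14 lines: nujoz blx eft bzwf kjwrt bqi rkn eomcg gjch sapy jve wupxd yib iadkw
Hunk 4: at line 6 remove [eomcg,gjch,sapy] add [mvri] -> 12 lines: nujoz blx eft bzwf kjwrt bqi rkn mvri jve wupxd yib iadkw
Hunk 5: at line 5 remove [rkn,mvri] add [igs,mip] -> 12 lines: nujoz blx eft bzwf kjwrt bqi igs mip jve wupxd yib iadkw
Hunk 6: at line 6 remove [igs,mip,jve] add [ouyr,qju,nbpj] -> 12 lines: nujoz blx eft bzwf kjwrt bqi ouyr qju nbpj wupxd yib iadkw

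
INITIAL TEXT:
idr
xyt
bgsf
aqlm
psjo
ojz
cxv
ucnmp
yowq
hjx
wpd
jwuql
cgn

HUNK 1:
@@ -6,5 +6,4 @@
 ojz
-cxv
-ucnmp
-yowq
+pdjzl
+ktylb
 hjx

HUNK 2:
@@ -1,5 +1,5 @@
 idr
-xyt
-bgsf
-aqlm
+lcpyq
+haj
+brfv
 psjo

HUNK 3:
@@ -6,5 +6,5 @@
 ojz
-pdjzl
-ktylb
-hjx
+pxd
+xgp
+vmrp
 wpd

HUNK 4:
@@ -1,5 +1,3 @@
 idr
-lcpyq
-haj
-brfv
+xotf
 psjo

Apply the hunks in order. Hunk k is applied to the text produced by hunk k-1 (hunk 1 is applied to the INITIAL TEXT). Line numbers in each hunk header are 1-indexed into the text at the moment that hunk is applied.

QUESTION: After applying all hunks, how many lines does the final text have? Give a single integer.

Hunk 1: at line 6 remove [cxv,ucnmp,yowq] add [pdjzl,ktylb] -> 12 lines: idr xyt bgsf aqlm psjo ojz pdjzl ktylb hjx wpd jwuql cgn
Hunk 2: at line 1 remove [xyt,bgsf,aqlm] add [lcpyq,haj,brfv] -> 12 lines: idr lcpyq haj brfv psjo ojz pdjzl ktylb hjx wpd jwuql cgn
Hunk 3: at line 6 remove [pdjzl,ktylb,hjx] add [pxd,xgp,vmrp] -> 12 lines: idr lcpyq haj brfv psjo ojz pxd xgp vmrp wpd jwuql cgn
Hunk 4: at line 1 remove [lcpyq,haj,brfv] add [xotf] -> 10 lines: idr xotf psjo ojz pxd xgp vmrp wpd jwuql cgn
Final line count: 10

Answer: 10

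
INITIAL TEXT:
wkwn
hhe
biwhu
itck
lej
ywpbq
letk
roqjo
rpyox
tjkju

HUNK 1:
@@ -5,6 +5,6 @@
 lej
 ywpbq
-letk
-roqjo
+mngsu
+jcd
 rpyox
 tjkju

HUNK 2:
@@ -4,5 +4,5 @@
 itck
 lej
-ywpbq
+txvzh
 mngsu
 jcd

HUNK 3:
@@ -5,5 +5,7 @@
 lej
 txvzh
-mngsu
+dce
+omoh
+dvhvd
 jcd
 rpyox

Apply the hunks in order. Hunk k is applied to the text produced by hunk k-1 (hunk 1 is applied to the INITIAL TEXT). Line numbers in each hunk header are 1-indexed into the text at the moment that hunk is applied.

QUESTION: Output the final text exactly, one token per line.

Answer: wkwn
hhe
biwhu
itck
lej
txvzh
dce
omoh
dvhvd
jcd
rpyox
tjkju

Derivation:
Hunk 1: at line 5 remove [letk,roqjo] add [mngsu,jcd] -> 10 lines: wkwn hhe biwhu itck lej ywpbq mngsu jcd rpyox tjkju
Hunk 2: at line 4 remove [ywpbq] add [txvzh] -> 10 lines: wkwn hhe biwhu itck lej txvzh mngsu jcd rpyox tjkju
Hunk 3: at line 5 remove [mngsu] add [dce,omoh,dvhvd] -> 12 lines: wkwn hhe biwhu itck lej txvzh dce omoh dvhvd jcd rpyox tjkju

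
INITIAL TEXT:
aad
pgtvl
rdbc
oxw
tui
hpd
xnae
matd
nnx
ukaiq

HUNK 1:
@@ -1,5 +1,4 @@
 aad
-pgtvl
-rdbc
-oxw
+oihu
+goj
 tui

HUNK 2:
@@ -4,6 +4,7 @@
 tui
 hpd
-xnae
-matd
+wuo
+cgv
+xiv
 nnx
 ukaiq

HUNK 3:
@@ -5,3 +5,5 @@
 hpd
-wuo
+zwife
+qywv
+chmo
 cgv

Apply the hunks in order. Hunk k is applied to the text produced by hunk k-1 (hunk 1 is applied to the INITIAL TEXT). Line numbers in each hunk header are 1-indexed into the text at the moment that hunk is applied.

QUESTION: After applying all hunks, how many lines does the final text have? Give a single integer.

Hunk 1: at line 1 remove [pgtvl,rdbc,oxw] add [oihu,goj] -> 9 lines: aad oihu goj tui hpd xnae matd nnx ukaiq
Hunk 2: at line 4 remove [xnae,matd] add [wuo,cgv,xiv] -> 10 lines: aad oihu goj tui hpd wuo cgv xiv nnx ukaiq
Hunk 3: at line 5 remove [wuo] add [zwife,qywv,chmo] -> 12 lines: aad oihu goj tui hpd zwife qywv chmo cgv xiv nnx ukaiq
Final line count: 12

Answer: 12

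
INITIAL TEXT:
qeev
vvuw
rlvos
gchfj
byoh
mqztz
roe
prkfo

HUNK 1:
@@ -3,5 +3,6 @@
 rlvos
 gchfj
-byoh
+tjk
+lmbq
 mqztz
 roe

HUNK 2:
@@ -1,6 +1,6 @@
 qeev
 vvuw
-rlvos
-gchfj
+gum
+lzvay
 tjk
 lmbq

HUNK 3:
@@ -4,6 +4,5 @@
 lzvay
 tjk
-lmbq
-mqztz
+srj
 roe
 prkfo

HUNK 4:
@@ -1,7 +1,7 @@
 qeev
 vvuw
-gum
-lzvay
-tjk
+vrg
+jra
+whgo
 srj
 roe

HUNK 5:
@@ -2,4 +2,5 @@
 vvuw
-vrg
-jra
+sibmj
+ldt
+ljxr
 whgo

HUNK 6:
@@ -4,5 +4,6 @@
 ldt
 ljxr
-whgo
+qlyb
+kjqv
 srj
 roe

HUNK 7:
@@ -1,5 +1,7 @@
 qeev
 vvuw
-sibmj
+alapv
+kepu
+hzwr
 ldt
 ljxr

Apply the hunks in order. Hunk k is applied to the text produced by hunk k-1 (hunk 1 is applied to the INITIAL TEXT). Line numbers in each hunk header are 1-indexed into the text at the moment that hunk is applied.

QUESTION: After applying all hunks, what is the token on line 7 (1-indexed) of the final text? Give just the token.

Hunk 1: at line 3 remove [byoh] add [tjk,lmbq] -> 9 lines: qeev vvuw rlvos gchfj tjk lmbq mqztz roe prkfo
Hunk 2: at line 1 remove [rlvos,gchfj] add [gum,lzvay] -> 9 lines: qeev vvuw gum lzvay tjk lmbq mqztz roe prkfo
Hunk 3: at line 4 remove [lmbq,mqztz] add [srj] -> 8 lines: qeev vvuw gum lzvay tjk srj roe prkfo
Hunk 4: at line 1 remove [gum,lzvay,tjk] add [vrg,jra,whgo] -> 8 lines: qeev vvuw vrg jra whgo srj roe prkfo
Hunk 5: at line 2 remove [vrg,jra] add [sibmj,ldt,ljxr] -> 9 lines: qeev vvuw sibmj ldt ljxr whgo srj roe prkfo
Hunk 6: at line 4 remove [whgo] add [qlyb,kjqv] -> 10 lines: qeev vvuw sibmj ldt ljxr qlyb kjqv srj roe prkfo
Hunk 7: at line 1 remove [sibmj] add [alapv,kepu,hzwr] -> 12 lines: qeev vvuw alapv kepu hzwr ldt ljxr qlyb kjqv srj roe prkfo
Final line 7: ljxr

Answer: ljxr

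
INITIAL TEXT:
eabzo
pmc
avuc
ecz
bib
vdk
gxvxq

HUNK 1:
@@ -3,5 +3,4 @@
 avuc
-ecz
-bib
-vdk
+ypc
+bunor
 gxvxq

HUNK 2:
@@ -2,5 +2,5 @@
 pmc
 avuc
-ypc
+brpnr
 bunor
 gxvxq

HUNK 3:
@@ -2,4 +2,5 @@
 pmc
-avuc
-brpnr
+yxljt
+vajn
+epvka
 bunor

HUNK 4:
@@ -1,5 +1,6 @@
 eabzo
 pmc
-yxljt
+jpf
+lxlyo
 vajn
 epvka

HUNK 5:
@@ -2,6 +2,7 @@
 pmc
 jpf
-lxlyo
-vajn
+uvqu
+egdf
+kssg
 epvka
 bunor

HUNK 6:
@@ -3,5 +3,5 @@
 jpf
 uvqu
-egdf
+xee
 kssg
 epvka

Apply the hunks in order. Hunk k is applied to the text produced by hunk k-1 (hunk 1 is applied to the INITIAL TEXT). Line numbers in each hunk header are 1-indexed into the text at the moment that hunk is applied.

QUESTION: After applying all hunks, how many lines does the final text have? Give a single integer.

Answer: 9

Derivation:
Hunk 1: at line 3 remove [ecz,bib,vdk] add [ypc,bunor] -> 6 lines: eabzo pmc avuc ypc bunor gxvxq
Hunk 2: at line 2 remove [ypc] add [brpnr] -> 6 lines: eabzo pmc avuc brpnr bunor gxvxq
Hunk 3: at line 2 remove [avuc,brpnr] add [yxljt,vajn,epvka] -> 7 lines: eabzo pmc yxljt vajn epvka bunor gxvxq
Hunk 4: at line 1 remove [yxljt] add [jpf,lxlyo] -> 8 lines: eabzo pmc jpf lxlyo vajn epvka bunor gxvxq
Hunk 5: at line 2 remove [lxlyo,vajn] add [uvqu,egdf,kssg] -> 9 lines: eabzo pmc jpf uvqu egdf kssg epvka bunor gxvxq
Hunk 6: at line 3 remove [egdf] add [xee] -> 9 lines: eabzo pmc jpf uvqu xee kssg epvka bunor gxvxq
Final line count: 9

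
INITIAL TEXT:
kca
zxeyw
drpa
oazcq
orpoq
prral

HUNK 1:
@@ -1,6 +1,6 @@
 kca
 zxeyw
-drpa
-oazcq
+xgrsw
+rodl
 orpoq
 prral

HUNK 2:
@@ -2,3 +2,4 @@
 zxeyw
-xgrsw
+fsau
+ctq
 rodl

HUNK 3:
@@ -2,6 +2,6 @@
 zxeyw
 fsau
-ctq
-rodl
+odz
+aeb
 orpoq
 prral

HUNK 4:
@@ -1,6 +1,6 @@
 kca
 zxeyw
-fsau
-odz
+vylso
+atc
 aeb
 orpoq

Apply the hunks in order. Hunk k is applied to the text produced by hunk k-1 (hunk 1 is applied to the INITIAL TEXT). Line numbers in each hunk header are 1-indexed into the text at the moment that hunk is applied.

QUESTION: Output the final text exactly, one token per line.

Answer: kca
zxeyw
vylso
atc
aeb
orpoq
prral

Derivation:
Hunk 1: at line 1 remove [drpa,oazcq] add [xgrsw,rodl] -> 6 lines: kca zxeyw xgrsw rodl orpoq prral
Hunk 2: at line 2 remove [xgrsw] add [fsau,ctq] -> 7 lines: kca zxeyw fsau ctq rodl orpoq prral
Hunk 3: at line 2 remove [ctq,rodl] add [odz,aeb] -> 7 lines: kca zxeyw fsau odz aeb orpoq prral
Hunk 4: at line 1 remove [fsau,odz] add [vylso,atc] -> 7 lines: kca zxeyw vylso atc aeb orpoq prral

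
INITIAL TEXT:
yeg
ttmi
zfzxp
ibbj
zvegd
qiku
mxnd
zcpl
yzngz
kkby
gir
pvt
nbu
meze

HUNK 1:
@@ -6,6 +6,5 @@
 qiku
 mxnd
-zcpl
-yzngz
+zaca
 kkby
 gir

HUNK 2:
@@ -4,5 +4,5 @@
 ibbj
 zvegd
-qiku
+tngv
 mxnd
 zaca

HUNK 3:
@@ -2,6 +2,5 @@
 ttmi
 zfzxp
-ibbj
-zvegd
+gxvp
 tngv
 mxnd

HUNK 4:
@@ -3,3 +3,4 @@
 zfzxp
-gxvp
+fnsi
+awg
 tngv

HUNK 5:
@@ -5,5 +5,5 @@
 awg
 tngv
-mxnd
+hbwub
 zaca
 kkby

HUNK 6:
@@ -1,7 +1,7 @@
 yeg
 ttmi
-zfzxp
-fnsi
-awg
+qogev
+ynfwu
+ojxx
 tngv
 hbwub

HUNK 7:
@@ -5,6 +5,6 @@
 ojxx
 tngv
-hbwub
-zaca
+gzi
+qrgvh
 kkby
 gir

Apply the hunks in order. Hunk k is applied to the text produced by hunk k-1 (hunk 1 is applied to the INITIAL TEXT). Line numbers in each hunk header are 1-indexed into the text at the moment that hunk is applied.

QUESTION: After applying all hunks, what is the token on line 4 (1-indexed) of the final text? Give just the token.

Answer: ynfwu

Derivation:
Hunk 1: at line 6 remove [zcpl,yzngz] add [zaca] -> 13 lines: yeg ttmi zfzxp ibbj zvegd qiku mxnd zaca kkby gir pvt nbu meze
Hunk 2: at line 4 remove [qiku] add [tngv] -> 13 lines: yeg ttmi zfzxp ibbj zvegd tngv mxnd zaca kkby gir pvt nbu meze
Hunk 3: at line 2 remove [ibbj,zvegd] add [gxvp] -> 12 lines: yeg ttmi zfzxp gxvp tngv mxnd zaca kkby gir pvt nbu meze
Hunk 4: at line 3 remove [gxvp] add [fnsi,awg] -> 13 lines: yeg ttmi zfzxp fnsi awg tngv mxnd zaca kkby gir pvt nbu meze
Hunk 5: at line 5 remove [mxnd] add [hbwub] -> 13 lines: yeg ttmi zfzxp fnsi awg tngv hbwub zaca kkby gir pvt nbu meze
Hunk 6: at line 1 remove [zfzxp,fnsi,awg] add [qogev,ynfwu,ojxx] -> 13 lines: yeg ttmi qogev ynfwu ojxx tngv hbwub zaca kkby gir pvt nbu meze
Hunk 7: at line 5 remove [hbwub,zaca] add [gzi,qrgvh] -> 13 lines: yeg ttmi qogev ynfwu ojxx tngv gzi qrgvh kkby gir pvt nbu meze
Final line 4: ynfwu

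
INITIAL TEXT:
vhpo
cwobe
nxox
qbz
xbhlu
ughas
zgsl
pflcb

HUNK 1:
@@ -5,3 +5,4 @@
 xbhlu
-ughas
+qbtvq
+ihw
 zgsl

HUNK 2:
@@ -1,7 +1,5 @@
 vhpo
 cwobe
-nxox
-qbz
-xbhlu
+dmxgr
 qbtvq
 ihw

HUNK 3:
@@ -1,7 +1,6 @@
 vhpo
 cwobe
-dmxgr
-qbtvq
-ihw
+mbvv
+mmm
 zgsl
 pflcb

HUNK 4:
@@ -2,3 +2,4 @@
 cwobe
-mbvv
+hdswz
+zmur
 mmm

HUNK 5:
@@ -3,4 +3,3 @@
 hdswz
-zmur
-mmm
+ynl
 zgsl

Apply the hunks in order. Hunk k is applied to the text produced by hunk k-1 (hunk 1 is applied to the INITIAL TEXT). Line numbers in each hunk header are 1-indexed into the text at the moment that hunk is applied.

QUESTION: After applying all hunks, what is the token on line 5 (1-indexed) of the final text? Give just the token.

Answer: zgsl

Derivation:
Hunk 1: at line 5 remove [ughas] add [qbtvq,ihw] -> 9 lines: vhpo cwobe nxox qbz xbhlu qbtvq ihw zgsl pflcb
Hunk 2: at line 1 remove [nxox,qbz,xbhlu] add [dmxgr] -> 7 lines: vhpo cwobe dmxgr qbtvq ihw zgsl pflcb
Hunk 3: at line 1 remove [dmxgr,qbtvq,ihw] add [mbvv,mmm] -> 6 lines: vhpo cwobe mbvv mmm zgsl pflcb
Hunk 4: at line 2 remove [mbvv] add [hdswz,zmur] -> 7 lines: vhpo cwobe hdswz zmur mmm zgsl pflcb
Hunk 5: at line 3 remove [zmur,mmm] add [ynl] -> 6 lines: vhpo cwobe hdswz ynl zgsl pflcb
Final line 5: zgsl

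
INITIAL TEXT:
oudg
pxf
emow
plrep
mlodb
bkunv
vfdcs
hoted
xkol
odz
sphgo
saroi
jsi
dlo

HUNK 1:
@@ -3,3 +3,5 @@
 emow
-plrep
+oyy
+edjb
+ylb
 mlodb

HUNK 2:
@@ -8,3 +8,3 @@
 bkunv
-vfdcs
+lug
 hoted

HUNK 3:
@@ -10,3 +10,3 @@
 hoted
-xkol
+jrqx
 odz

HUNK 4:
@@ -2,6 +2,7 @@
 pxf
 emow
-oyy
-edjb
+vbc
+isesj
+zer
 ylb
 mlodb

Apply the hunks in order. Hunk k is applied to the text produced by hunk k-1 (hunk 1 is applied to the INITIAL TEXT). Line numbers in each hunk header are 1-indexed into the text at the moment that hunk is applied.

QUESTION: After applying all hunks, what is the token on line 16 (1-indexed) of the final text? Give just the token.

Hunk 1: at line 3 remove [plrep] add [oyy,edjb,ylb] -> 16 lines: oudg pxf emow oyy edjb ylb mlodb bkunv vfdcs hoted xkol odz sphgo saroi jsi dlo
Hunk 2: at line 8 remove [vfdcs] add [lug] -> 16 lines: oudg pxf emow oyy edjb ylb mlodb bkunv lug hoted xkol odz sphgo saroi jsi dlo
Hunk 3: at line 10 remove [xkol] add [jrqx] -> 16 lines: oudg pxf emow oyy edjb ylb mlodb bkunv lug hoted jrqx odz sphgo saroi jsi dlo
Hunk 4: at line 2 remove [oyy,edjb] add [vbc,isesj,zer] -> 17 lines: oudg pxf emow vbc isesj zer ylb mlodb bkunv lug hoted jrqx odz sphgo saroi jsi dlo
Final line 16: jsi

Answer: jsi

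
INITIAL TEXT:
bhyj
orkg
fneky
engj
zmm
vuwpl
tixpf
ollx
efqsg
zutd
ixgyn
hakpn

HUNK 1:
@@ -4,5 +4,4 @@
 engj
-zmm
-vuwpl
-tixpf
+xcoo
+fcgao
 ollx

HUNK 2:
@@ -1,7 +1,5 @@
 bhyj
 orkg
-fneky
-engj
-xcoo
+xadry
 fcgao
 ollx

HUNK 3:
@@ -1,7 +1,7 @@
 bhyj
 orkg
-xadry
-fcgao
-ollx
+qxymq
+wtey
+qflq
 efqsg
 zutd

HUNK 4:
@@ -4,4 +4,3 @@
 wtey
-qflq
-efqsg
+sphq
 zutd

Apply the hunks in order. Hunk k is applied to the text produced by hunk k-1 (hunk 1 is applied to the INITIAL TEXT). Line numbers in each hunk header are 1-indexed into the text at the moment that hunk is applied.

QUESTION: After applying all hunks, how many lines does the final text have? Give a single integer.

Answer: 8

Derivation:
Hunk 1: at line 4 remove [zmm,vuwpl,tixpf] add [xcoo,fcgao] -> 11 lines: bhyj orkg fneky engj xcoo fcgao ollx efqsg zutd ixgyn hakpn
Hunk 2: at line 1 remove [fneky,engj,xcoo] add [xadry] -> 9 lines: bhyj orkg xadry fcgao ollx efqsg zutd ixgyn hakpn
Hunk 3: at line 1 remove [xadry,fcgao,ollx] add [qxymq,wtey,qflq] -> 9 lines: bhyj orkg qxymq wtey qflq efqsg zutd ixgyn hakpn
Hunk 4: at line 4 remove [qflq,efqsg] add [sphq] -> 8 lines: bhyj orkg qxymq wtey sphq zutd ixgyn hakpn
Final line count: 8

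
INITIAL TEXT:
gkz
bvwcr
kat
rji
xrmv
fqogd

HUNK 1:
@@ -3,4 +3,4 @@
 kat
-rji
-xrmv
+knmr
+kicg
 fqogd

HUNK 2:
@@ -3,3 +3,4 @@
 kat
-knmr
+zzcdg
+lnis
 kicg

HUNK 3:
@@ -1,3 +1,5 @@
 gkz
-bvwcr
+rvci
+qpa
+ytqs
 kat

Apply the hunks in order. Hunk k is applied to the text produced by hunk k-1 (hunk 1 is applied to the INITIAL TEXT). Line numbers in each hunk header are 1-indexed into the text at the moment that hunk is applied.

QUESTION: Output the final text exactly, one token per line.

Answer: gkz
rvci
qpa
ytqs
kat
zzcdg
lnis
kicg
fqogd

Derivation:
Hunk 1: at line 3 remove [rji,xrmv] add [knmr,kicg] -> 6 lines: gkz bvwcr kat knmr kicg fqogd
Hunk 2: at line 3 remove [knmr] add [zzcdg,lnis] -> 7 lines: gkz bvwcr kat zzcdg lnis kicg fqogd
Hunk 3: at line 1 remove [bvwcr] add [rvci,qpa,ytqs] -> 9 lines: gkz rvci qpa ytqs kat zzcdg lnis kicg fqogd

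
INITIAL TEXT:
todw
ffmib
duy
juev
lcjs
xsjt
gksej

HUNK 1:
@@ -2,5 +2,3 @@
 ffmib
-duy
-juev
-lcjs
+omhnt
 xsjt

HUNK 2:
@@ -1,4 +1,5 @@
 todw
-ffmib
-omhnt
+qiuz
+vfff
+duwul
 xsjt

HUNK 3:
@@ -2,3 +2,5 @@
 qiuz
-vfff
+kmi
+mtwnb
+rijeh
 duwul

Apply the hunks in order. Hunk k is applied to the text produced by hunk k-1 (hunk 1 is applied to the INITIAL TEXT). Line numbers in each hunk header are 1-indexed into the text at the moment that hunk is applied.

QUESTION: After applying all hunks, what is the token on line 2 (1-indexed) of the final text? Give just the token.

Hunk 1: at line 2 remove [duy,juev,lcjs] add [omhnt] -> 5 lines: todw ffmib omhnt xsjt gksej
Hunk 2: at line 1 remove [ffmib,omhnt] add [qiuz,vfff,duwul] -> 6 lines: todw qiuz vfff duwul xsjt gksej
Hunk 3: at line 2 remove [vfff] add [kmi,mtwnb,rijeh] -> 8 lines: todw qiuz kmi mtwnb rijeh duwul xsjt gksej
Final line 2: qiuz

Answer: qiuz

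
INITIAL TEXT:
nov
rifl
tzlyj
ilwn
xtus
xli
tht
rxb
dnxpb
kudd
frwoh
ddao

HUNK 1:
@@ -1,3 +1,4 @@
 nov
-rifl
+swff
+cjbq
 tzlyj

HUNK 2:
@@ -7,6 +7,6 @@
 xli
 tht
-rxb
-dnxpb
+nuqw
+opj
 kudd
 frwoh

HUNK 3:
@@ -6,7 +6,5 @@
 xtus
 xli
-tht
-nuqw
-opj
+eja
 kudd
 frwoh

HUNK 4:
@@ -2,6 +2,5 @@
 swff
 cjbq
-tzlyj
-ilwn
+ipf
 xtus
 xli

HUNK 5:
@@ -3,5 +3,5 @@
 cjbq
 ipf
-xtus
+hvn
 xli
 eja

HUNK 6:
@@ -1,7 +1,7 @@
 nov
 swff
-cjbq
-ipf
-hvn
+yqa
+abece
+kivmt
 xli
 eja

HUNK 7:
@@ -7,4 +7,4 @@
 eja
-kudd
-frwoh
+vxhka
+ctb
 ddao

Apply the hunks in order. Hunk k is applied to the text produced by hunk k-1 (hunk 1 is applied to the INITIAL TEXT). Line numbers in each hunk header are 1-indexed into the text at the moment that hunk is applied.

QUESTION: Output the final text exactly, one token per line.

Answer: nov
swff
yqa
abece
kivmt
xli
eja
vxhka
ctb
ddao

Derivation:
Hunk 1: at line 1 remove [rifl] add [swff,cjbq] -> 13 lines: nov swff cjbq tzlyj ilwn xtus xli tht rxb dnxpb kudd frwoh ddao
Hunk 2: at line 7 remove [rxb,dnxpb] add [nuqw,opj] -> 13 lines: nov swff cjbq tzlyj ilwn xtus xli tht nuqw opj kudd frwoh ddao
Hunk 3: at line 6 remove [tht,nuqw,opj] add [eja] -> 11 lines: nov swff cjbq tzlyj ilwn xtus xli eja kudd frwoh ddao
Hunk 4: at line 2 remove [tzlyj,ilwn] add [ipf] -> 10 lines: nov swff cjbq ipf xtus xli eja kudd frwoh ddao
Hunk 5: at line 3 remove [xtus] add [hvn] -> 10 lines: nov swff cjbq ipf hvn xli eja kudd frwoh ddao
Hunk 6: at line 1 remove [cjbq,ipf,hvn] add [yqa,abece,kivmt] -> 10 lines: nov swff yqa abece kivmt xli eja kudd frwoh ddao
Hunk 7: at line 7 remove [kudd,frwoh] add [vxhka,ctb] -> 10 lines: nov swff yqa abece kivmt xli eja vxhka ctb ddao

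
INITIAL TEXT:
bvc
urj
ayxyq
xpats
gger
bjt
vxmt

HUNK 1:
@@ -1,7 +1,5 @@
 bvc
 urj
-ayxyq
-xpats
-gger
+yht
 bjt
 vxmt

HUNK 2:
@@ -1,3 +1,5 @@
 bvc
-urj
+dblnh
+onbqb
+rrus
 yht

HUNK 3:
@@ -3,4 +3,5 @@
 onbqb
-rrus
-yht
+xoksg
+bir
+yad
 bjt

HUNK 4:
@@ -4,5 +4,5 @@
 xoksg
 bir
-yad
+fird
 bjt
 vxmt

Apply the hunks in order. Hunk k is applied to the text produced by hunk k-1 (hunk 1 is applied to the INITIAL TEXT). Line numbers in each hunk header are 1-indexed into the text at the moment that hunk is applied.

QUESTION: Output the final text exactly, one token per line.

Answer: bvc
dblnh
onbqb
xoksg
bir
fird
bjt
vxmt

Derivation:
Hunk 1: at line 1 remove [ayxyq,xpats,gger] add [yht] -> 5 lines: bvc urj yht bjt vxmt
Hunk 2: at line 1 remove [urj] add [dblnh,onbqb,rrus] -> 7 lines: bvc dblnh onbqb rrus yht bjt vxmt
Hunk 3: at line 3 remove [rrus,yht] add [xoksg,bir,yad] -> 8 lines: bvc dblnh onbqb xoksg bir yad bjt vxmt
Hunk 4: at line 4 remove [yad] add [fird] -> 8 lines: bvc dblnh onbqb xoksg bir fird bjt vxmt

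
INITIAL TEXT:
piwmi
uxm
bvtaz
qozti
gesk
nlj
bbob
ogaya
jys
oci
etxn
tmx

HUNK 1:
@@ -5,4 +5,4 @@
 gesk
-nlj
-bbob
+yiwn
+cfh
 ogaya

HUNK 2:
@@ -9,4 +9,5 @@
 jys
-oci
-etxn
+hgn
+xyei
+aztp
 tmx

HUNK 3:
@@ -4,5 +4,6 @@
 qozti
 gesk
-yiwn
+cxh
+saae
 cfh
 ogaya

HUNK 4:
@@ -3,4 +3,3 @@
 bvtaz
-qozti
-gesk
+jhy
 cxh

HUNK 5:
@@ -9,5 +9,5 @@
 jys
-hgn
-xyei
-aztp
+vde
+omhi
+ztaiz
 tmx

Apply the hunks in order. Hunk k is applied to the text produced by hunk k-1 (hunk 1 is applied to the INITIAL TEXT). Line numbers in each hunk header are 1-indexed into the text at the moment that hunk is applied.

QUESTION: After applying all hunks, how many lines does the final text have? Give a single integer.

Answer: 13

Derivation:
Hunk 1: at line 5 remove [nlj,bbob] add [yiwn,cfh] -> 12 lines: piwmi uxm bvtaz qozti gesk yiwn cfh ogaya jys oci etxn tmx
Hunk 2: at line 9 remove [oci,etxn] add [hgn,xyei,aztp] -> 13 lines: piwmi uxm bvtaz qozti gesk yiwn cfh ogaya jys hgn xyei aztp tmx
Hunk 3: at line 4 remove [yiwn] add [cxh,saae] -> 14 lines: piwmi uxm bvtaz qozti gesk cxh saae cfh ogaya jys hgn xyei aztp tmx
Hunk 4: at line 3 remove [qozti,gesk] add [jhy] -> 13 lines: piwmi uxm bvtaz jhy cxh saae cfh ogaya jys hgn xyei aztp tmx
Hunk 5: at line 9 remove [hgn,xyei,aztp] add [vde,omhi,ztaiz] -> 13 lines: piwmi uxm bvtaz jhy cxh saae cfh ogaya jys vde omhi ztaiz tmx
Final line count: 13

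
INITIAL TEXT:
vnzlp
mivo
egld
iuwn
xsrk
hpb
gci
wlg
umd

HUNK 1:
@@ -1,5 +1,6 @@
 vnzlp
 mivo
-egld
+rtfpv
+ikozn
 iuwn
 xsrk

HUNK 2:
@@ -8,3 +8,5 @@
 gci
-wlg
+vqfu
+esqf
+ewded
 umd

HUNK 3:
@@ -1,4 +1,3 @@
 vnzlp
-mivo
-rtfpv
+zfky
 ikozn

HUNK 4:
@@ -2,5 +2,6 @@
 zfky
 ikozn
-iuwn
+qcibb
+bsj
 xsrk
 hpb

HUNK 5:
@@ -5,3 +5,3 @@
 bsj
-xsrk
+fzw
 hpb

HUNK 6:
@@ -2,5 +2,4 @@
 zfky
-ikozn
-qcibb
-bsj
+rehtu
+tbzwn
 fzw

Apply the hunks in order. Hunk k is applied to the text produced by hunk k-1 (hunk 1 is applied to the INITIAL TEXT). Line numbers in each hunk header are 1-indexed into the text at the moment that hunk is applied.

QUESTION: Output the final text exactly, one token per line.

Hunk 1: at line 1 remove [egld] add [rtfpv,ikozn] -> 10 lines: vnzlp mivo rtfpv ikozn iuwn xsrk hpb gci wlg umd
Hunk 2: at line 8 remove [wlg] add [vqfu,esqf,ewded] -> 12 lines: vnzlp mivo rtfpv ikozn iuwn xsrk hpb gci vqfu esqf ewded umd
Hunk 3: at line 1 remove [mivo,rtfpv] add [zfky] -> 11 lines: vnzlp zfky ikozn iuwn xsrk hpb gci vqfu esqf ewded umd
Hunk 4: at line 2 remove [iuwn] add [qcibb,bsj] -> 12 lines: vnzlp zfky ikozn qcibb bsj xsrk hpb gci vqfu esqf ewded umd
Hunk 5: at line 5 remove [xsrk] add [fzw] -> 12 lines: vnzlp zfky ikozn qcibb bsj fzw hpb gci vqfu esqf ewded umd
Hunk 6: at line 2 remove [ikozn,qcibb,bsj] add [rehtu,tbzwn] -> 11 lines: vnzlp zfky rehtu tbzwn fzw hpb gci vqfu esqf ewded umd

Answer: vnzlp
zfky
rehtu
tbzwn
fzw
hpb
gci
vqfu
esqf
ewded
umd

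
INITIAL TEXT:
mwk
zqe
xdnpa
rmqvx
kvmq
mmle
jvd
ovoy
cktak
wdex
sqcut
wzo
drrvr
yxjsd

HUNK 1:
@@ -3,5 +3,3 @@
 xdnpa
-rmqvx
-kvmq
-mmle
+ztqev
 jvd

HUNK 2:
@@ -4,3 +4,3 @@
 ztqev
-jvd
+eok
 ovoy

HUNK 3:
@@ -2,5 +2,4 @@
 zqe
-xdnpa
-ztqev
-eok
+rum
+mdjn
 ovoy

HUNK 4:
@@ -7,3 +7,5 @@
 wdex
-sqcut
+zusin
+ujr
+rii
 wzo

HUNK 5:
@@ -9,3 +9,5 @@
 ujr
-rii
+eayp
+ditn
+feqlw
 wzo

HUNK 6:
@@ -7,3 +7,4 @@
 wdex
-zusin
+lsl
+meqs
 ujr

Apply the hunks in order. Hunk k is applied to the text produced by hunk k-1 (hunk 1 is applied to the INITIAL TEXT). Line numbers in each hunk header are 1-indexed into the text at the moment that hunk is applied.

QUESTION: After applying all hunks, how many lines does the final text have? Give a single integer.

Answer: 16

Derivation:
Hunk 1: at line 3 remove [rmqvx,kvmq,mmle] add [ztqev] -> 12 lines: mwk zqe xdnpa ztqev jvd ovoy cktak wdex sqcut wzo drrvr yxjsd
Hunk 2: at line 4 remove [jvd] add [eok] -> 12 lines: mwk zqe xdnpa ztqev eok ovoy cktak wdex sqcut wzo drrvr yxjsd
Hunk 3: at line 2 remove [xdnpa,ztqev,eok] add [rum,mdjn] -> 11 lines: mwk zqe rum mdjn ovoy cktak wdex sqcut wzo drrvr yxjsd
Hunk 4: at line 7 remove [sqcut] add [zusin,ujr,rii] -> 13 lines: mwk zqe rum mdjn ovoy cktak wdex zusin ujr rii wzo drrvr yxjsd
Hunk 5: at line 9 remove [rii] add [eayp,ditn,feqlw] -> 15 lines: mwk zqe rum mdjn ovoy cktak wdex zusin ujr eayp ditn feqlw wzo drrvr yxjsd
Hunk 6: at line 7 remove [zusin] add [lsl,meqs] -> 16 lines: mwk zqe rum mdjn ovoy cktak wdex lsl meqs ujr eayp ditn feqlw wzo drrvr yxjsd
Final line count: 16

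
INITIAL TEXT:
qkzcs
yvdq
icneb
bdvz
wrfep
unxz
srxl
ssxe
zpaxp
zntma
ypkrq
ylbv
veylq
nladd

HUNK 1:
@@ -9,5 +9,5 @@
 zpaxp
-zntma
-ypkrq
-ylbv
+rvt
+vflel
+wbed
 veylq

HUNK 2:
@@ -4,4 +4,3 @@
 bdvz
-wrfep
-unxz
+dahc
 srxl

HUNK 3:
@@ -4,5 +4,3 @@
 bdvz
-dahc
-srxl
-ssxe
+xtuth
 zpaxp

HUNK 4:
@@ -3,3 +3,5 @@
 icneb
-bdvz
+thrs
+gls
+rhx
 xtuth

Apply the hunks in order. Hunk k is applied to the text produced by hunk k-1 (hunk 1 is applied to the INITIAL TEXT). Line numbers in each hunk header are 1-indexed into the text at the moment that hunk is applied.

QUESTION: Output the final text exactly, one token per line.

Answer: qkzcs
yvdq
icneb
thrs
gls
rhx
xtuth
zpaxp
rvt
vflel
wbed
veylq
nladd

Derivation:
Hunk 1: at line 9 remove [zntma,ypkrq,ylbv] add [rvt,vflel,wbed] -> 14 lines: qkzcs yvdq icneb bdvz wrfep unxz srxl ssxe zpaxp rvt vflel wbed veylq nladd
Hunk 2: at line 4 remove [wrfep,unxz] add [dahc] -> 13 lines: qkzcs yvdq icneb bdvz dahc srxl ssxe zpaxp rvt vflel wbed veylq nladd
Hunk 3: at line 4 remove [dahc,srxl,ssxe] add [xtuth] -> 11 lines: qkzcs yvdq icneb bdvz xtuth zpaxp rvt vflel wbed veylq nladd
Hunk 4: at line 3 remove [bdvz] add [thrs,gls,rhx] -> 13 lines: qkzcs yvdq icneb thrs gls rhx xtuth zpaxp rvt vflel wbed veylq nladd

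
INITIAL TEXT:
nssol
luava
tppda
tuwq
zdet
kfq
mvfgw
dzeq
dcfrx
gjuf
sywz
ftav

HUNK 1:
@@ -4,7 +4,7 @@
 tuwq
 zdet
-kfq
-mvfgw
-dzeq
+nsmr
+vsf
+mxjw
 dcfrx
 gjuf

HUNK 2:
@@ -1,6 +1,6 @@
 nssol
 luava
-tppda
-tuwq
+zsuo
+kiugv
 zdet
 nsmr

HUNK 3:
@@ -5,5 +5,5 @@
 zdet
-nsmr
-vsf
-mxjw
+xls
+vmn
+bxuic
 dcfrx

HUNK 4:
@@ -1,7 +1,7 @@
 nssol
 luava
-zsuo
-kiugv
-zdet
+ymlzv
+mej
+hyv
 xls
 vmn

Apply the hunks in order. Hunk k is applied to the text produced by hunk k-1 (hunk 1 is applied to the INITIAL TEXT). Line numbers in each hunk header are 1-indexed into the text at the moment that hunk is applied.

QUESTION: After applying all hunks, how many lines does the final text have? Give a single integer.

Answer: 12

Derivation:
Hunk 1: at line 4 remove [kfq,mvfgw,dzeq] add [nsmr,vsf,mxjw] -> 12 lines: nssol luava tppda tuwq zdet nsmr vsf mxjw dcfrx gjuf sywz ftav
Hunk 2: at line 1 remove [tppda,tuwq] add [zsuo,kiugv] -> 12 lines: nssol luava zsuo kiugv zdet nsmr vsf mxjw dcfrx gjuf sywz ftav
Hunk 3: at line 5 remove [nsmr,vsf,mxjw] add [xls,vmn,bxuic] -> 12 lines: nssol luava zsuo kiugv zdet xls vmn bxuic dcfrx gjuf sywz ftav
Hunk 4: at line 1 remove [zsuo,kiugv,zdet] add [ymlzv,mej,hyv] -> 12 lines: nssol luava ymlzv mej hyv xls vmn bxuic dcfrx gjuf sywz ftav
Final line count: 12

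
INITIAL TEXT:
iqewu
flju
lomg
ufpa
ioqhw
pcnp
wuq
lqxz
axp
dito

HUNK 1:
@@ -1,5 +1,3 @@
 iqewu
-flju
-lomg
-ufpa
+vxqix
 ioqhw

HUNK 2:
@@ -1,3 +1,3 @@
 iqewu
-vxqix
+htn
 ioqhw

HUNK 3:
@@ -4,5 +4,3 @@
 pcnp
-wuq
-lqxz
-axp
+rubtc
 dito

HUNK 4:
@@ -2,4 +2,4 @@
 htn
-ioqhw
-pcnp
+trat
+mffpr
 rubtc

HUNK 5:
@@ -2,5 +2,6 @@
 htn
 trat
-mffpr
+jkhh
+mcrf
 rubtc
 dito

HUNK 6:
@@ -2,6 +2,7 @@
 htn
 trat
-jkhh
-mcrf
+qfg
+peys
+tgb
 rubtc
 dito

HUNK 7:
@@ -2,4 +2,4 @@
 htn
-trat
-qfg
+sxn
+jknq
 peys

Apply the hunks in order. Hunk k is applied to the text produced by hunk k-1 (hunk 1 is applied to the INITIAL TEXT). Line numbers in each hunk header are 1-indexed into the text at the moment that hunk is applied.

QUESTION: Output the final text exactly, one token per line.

Hunk 1: at line 1 remove [flju,lomg,ufpa] add [vxqix] -> 8 lines: iqewu vxqix ioqhw pcnp wuq lqxz axp dito
Hunk 2: at line 1 remove [vxqix] add [htn] -> 8 lines: iqewu htn ioqhw pcnp wuq lqxz axp dito
Hunk 3: at line 4 remove [wuq,lqxz,axp] add [rubtc] -> 6 lines: iqewu htn ioqhw pcnp rubtc dito
Hunk 4: at line 2 remove [ioqhw,pcnp] add [trat,mffpr] -> 6 lines: iqewu htn trat mffpr rubtc dito
Hunk 5: at line 2 remove [mffpr] add [jkhh,mcrf] -> 7 lines: iqewu htn trat jkhh mcrf rubtc dito
Hunk 6: at line 2 remove [jkhh,mcrf] add [qfg,peys,tgb] -> 8 lines: iqewu htn trat qfg peys tgb rubtc dito
Hunk 7: at line 2 remove [trat,qfg] add [sxn,jknq] -> 8 lines: iqewu htn sxn jknq peys tgb rubtc dito

Answer: iqewu
htn
sxn
jknq
peys
tgb
rubtc
dito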